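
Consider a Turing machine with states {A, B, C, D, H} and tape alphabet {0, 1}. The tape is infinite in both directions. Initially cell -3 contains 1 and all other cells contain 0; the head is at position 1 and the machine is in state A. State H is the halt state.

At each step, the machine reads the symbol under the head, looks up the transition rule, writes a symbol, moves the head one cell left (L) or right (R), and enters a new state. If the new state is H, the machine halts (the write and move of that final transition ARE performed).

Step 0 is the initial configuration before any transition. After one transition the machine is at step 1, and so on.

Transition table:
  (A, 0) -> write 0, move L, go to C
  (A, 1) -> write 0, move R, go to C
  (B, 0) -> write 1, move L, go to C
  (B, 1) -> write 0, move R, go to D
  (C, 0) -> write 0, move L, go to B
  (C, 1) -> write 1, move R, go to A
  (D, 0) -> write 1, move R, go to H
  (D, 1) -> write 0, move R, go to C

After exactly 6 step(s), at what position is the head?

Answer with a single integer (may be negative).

Answer: -1

Derivation:
Step 1: in state A at pos 1, read 0 -> (A,0)->write 0,move L,goto C. Now: state=C, head=0, tape[-4..2]=0100000 (head:     ^)
Step 2: in state C at pos 0, read 0 -> (C,0)->write 0,move L,goto B. Now: state=B, head=-1, tape[-4..2]=0100000 (head:    ^)
Step 3: in state B at pos -1, read 0 -> (B,0)->write 1,move L,goto C. Now: state=C, head=-2, tape[-4..2]=0101000 (head:   ^)
Step 4: in state C at pos -2, read 0 -> (C,0)->write 0,move L,goto B. Now: state=B, head=-3, tape[-4..2]=0101000 (head:  ^)
Step 5: in state B at pos -3, read 1 -> (B,1)->write 0,move R,goto D. Now: state=D, head=-2, tape[-4..2]=0001000 (head:   ^)
Step 6: in state D at pos -2, read 0 -> (D,0)->write 1,move R,goto H. Now: state=H, head=-1, tape[-4..2]=0011000 (head:    ^)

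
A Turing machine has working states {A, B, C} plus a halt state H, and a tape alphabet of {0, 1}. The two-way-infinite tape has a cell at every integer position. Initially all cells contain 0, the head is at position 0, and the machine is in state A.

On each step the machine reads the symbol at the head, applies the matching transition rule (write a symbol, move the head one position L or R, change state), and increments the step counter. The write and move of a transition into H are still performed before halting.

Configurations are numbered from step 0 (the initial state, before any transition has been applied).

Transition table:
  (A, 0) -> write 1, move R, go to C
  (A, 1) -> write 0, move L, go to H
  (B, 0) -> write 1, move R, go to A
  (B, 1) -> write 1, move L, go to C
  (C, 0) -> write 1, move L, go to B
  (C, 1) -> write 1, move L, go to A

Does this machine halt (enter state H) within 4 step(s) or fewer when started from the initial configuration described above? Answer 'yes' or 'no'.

Answer: no

Derivation:
Step 1: in state A at pos 0, read 0 -> (A,0)->write 1,move R,goto C. Now: state=C, head=1, tape[-1..2]=0100 (head:   ^)
Step 2: in state C at pos 1, read 0 -> (C,0)->write 1,move L,goto B. Now: state=B, head=0, tape[-1..2]=0110 (head:  ^)
Step 3: in state B at pos 0, read 1 -> (B,1)->write 1,move L,goto C. Now: state=C, head=-1, tape[-2..2]=00110 (head:  ^)
Step 4: in state C at pos -1, read 0 -> (C,0)->write 1,move L,goto B. Now: state=B, head=-2, tape[-3..2]=001110 (head:  ^)
After 4 step(s): state = B (not H) -> not halted within 4 -> no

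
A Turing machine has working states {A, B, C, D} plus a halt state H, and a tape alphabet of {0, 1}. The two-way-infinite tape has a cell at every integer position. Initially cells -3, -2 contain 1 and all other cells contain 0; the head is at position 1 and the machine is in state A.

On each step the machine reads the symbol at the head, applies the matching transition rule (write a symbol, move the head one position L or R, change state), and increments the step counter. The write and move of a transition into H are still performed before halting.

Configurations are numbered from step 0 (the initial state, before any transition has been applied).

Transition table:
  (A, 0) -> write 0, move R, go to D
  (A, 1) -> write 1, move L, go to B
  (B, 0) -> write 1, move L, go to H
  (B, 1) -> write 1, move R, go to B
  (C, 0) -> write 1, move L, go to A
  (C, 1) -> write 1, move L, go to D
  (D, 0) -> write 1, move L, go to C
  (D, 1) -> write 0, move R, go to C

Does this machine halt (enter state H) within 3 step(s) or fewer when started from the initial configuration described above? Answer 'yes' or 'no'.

Step 1: in state A at pos 1, read 0 -> (A,0)->write 0,move R,goto D. Now: state=D, head=2, tape[-4..3]=01100000 (head:       ^)
Step 2: in state D at pos 2, read 0 -> (D,0)->write 1,move L,goto C. Now: state=C, head=1, tape[-4..3]=01100010 (head:      ^)
Step 3: in state C at pos 1, read 0 -> (C,0)->write 1,move L,goto A. Now: state=A, head=0, tape[-4..3]=01100110 (head:     ^)
After 3 step(s): state = A (not H) -> not halted within 3 -> no

Answer: no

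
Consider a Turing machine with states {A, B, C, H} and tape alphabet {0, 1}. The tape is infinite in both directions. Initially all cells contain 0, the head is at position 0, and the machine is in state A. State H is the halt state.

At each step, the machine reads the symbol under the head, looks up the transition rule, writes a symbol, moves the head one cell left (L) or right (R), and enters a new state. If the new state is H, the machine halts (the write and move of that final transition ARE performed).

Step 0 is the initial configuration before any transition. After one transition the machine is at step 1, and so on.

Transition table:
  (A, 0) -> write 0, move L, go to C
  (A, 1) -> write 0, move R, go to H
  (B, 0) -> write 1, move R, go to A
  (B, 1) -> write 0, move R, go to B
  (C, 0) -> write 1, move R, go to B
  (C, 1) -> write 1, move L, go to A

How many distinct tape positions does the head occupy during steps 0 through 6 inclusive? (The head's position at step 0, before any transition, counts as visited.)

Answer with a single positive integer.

Answer: 3

Derivation:
Step 1: in state A at pos 0, read 0 -> (A,0)->write 0,move L,goto C. Now: state=C, head=-1, tape[-2..1]=0000 (head:  ^)
Step 2: in state C at pos -1, read 0 -> (C,0)->write 1,move R,goto B. Now: state=B, head=0, tape[-2..1]=0100 (head:   ^)
Step 3: in state B at pos 0, read 0 -> (B,0)->write 1,move R,goto A. Now: state=A, head=1, tape[-2..2]=01100 (head:    ^)
Step 4: in state A at pos 1, read 0 -> (A,0)->write 0,move L,goto C. Now: state=C, head=0, tape[-2..2]=01100 (head:   ^)
Step 5: in state C at pos 0, read 1 -> (C,1)->write 1,move L,goto A. Now: state=A, head=-1, tape[-2..2]=01100 (head:  ^)
Step 6: in state A at pos -1, read 1 -> (A,1)->write 0,move R,goto H. Now: state=H, head=0, tape[-2..2]=00100 (head:   ^)
Head positions at steps 0..6: starting at 0, distinct positions visited = {-1, 0, 1} -> 3 position(s)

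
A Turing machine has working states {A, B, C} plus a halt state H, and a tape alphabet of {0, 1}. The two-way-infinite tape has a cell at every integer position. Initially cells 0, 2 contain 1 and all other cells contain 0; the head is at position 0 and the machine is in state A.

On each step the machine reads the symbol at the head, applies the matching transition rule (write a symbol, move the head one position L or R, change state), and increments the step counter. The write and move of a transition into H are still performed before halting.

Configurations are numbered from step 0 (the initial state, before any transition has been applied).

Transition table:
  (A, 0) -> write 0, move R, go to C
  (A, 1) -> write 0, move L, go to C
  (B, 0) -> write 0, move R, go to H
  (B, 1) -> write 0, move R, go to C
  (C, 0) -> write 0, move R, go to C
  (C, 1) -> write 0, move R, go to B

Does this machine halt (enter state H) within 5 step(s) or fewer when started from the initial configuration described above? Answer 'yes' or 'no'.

Answer: no

Derivation:
Step 1: in state A at pos 0, read 1 -> (A,1)->write 0,move L,goto C. Now: state=C, head=-1, tape[-2..3]=000010 (head:  ^)
Step 2: in state C at pos -1, read 0 -> (C,0)->write 0,move R,goto C. Now: state=C, head=0, tape[-2..3]=000010 (head:   ^)
Step 3: in state C at pos 0, read 0 -> (C,0)->write 0,move R,goto C. Now: state=C, head=1, tape[-2..3]=000010 (head:    ^)
Step 4: in state C at pos 1, read 0 -> (C,0)->write 0,move R,goto C. Now: state=C, head=2, tape[-2..3]=000010 (head:     ^)
Step 5: in state C at pos 2, read 1 -> (C,1)->write 0,move R,goto B. Now: state=B, head=3, tape[-2..4]=0000000 (head:      ^)
After 5 step(s): state = B (not H) -> not halted within 5 -> no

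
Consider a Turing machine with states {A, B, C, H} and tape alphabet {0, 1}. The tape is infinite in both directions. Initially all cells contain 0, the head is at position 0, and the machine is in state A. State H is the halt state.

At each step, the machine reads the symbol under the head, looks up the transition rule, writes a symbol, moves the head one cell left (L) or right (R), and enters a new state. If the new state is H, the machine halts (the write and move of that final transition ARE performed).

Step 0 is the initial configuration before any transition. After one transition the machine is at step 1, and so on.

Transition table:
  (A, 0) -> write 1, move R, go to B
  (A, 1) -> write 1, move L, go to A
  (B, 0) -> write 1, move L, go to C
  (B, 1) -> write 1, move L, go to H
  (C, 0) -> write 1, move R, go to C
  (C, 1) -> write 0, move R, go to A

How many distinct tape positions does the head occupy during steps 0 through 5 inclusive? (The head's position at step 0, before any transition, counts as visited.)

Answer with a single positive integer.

Answer: 2

Derivation:
Step 1: in state A at pos 0, read 0 -> (A,0)->write 1,move R,goto B. Now: state=B, head=1, tape[-1..2]=0100 (head:   ^)
Step 2: in state B at pos 1, read 0 -> (B,0)->write 1,move L,goto C. Now: state=C, head=0, tape[-1..2]=0110 (head:  ^)
Step 3: in state C at pos 0, read 1 -> (C,1)->write 0,move R,goto A. Now: state=A, head=1, tape[-1..2]=0010 (head:   ^)
Step 4: in state A at pos 1, read 1 -> (A,1)->write 1,move L,goto A. Now: state=A, head=0, tape[-1..2]=0010 (head:  ^)
Step 5: in state A at pos 0, read 0 -> (A,0)->write 1,move R,goto B. Now: state=B, head=1, tape[-1..2]=0110 (head:   ^)
Head positions at steps 0..5: starting at 0, distinct positions visited = {0, 1} -> 2 position(s)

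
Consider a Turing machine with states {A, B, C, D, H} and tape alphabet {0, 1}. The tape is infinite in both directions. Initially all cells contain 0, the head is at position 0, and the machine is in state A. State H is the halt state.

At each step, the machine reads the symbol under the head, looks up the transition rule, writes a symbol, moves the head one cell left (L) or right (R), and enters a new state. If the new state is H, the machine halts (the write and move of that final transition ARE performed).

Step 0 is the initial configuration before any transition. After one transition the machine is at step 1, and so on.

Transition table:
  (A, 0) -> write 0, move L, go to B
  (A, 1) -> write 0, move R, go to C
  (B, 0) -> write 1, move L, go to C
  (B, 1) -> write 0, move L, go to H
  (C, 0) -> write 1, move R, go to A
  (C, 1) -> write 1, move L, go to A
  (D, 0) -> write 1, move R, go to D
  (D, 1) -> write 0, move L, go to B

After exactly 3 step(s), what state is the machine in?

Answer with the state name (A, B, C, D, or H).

Answer: A

Derivation:
Step 1: in state A at pos 0, read 0 -> (A,0)->write 0,move L,goto B. Now: state=B, head=-1, tape[-2..1]=0000 (head:  ^)
Step 2: in state B at pos -1, read 0 -> (B,0)->write 1,move L,goto C. Now: state=C, head=-2, tape[-3..1]=00100 (head:  ^)
Step 3: in state C at pos -2, read 0 -> (C,0)->write 1,move R,goto A. Now: state=A, head=-1, tape[-3..1]=01100 (head:   ^)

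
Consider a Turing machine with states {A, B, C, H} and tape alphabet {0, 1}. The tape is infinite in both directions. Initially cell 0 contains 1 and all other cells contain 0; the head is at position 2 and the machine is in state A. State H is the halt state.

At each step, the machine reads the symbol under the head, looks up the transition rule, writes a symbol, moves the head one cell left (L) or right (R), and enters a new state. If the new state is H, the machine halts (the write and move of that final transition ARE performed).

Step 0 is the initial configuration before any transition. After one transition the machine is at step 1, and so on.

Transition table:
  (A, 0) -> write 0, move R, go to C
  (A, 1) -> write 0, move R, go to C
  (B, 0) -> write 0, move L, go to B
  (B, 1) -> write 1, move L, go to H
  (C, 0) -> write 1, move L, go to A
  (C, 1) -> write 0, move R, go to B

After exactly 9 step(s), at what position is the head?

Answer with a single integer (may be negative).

Answer: -1

Derivation:
Step 1: in state A at pos 2, read 0 -> (A,0)->write 0,move R,goto C. Now: state=C, head=3, tape[-1..4]=010000 (head:     ^)
Step 2: in state C at pos 3, read 0 -> (C,0)->write 1,move L,goto A. Now: state=A, head=2, tape[-1..4]=010010 (head:    ^)
Step 3: in state A at pos 2, read 0 -> (A,0)->write 0,move R,goto C. Now: state=C, head=3, tape[-1..4]=010010 (head:     ^)
Step 4: in state C at pos 3, read 1 -> (C,1)->write 0,move R,goto B. Now: state=B, head=4, tape[-1..5]=0100000 (head:      ^)
Step 5: in state B at pos 4, read 0 -> (B,0)->write 0,move L,goto B. Now: state=B, head=3, tape[-1..5]=0100000 (head:     ^)
Step 6: in state B at pos 3, read 0 -> (B,0)->write 0,move L,goto B. Now: state=B, head=2, tape[-1..5]=0100000 (head:    ^)
Step 7: in state B at pos 2, read 0 -> (B,0)->write 0,move L,goto B. Now: state=B, head=1, tape[-1..5]=0100000 (head:   ^)
Step 8: in state B at pos 1, read 0 -> (B,0)->write 0,move L,goto B. Now: state=B, head=0, tape[-1..5]=0100000 (head:  ^)
Step 9: in state B at pos 0, read 1 -> (B,1)->write 1,move L,goto H. Now: state=H, head=-1, tape[-2..5]=00100000 (head:  ^)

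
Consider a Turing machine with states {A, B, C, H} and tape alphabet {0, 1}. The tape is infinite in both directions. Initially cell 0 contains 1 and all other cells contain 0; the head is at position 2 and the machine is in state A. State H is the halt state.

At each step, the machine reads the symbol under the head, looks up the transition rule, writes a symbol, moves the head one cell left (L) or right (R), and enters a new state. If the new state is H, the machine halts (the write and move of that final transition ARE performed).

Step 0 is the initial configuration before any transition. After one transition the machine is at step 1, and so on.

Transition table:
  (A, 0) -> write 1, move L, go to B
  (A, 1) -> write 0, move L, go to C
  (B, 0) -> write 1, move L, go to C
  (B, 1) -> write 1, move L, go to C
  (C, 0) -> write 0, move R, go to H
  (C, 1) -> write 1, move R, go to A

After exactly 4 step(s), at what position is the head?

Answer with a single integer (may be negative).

Step 1: in state A at pos 2, read 0 -> (A,0)->write 1,move L,goto B. Now: state=B, head=1, tape[-1..3]=01010 (head:   ^)
Step 2: in state B at pos 1, read 0 -> (B,0)->write 1,move L,goto C. Now: state=C, head=0, tape[-1..3]=01110 (head:  ^)
Step 3: in state C at pos 0, read 1 -> (C,1)->write 1,move R,goto A. Now: state=A, head=1, tape[-1..3]=01110 (head:   ^)
Step 4: in state A at pos 1, read 1 -> (A,1)->write 0,move L,goto C. Now: state=C, head=0, tape[-1..3]=01010 (head:  ^)

Answer: 0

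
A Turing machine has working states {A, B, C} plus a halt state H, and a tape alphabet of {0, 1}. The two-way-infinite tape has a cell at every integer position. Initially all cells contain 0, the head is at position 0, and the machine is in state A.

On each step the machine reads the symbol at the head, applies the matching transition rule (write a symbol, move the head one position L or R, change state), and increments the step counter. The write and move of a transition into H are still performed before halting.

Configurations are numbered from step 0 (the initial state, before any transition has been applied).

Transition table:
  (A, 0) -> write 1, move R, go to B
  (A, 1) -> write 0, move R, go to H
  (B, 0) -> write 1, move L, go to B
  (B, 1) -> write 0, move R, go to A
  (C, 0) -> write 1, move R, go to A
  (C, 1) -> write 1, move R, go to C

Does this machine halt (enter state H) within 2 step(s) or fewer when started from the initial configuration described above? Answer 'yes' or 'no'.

Step 1: in state A at pos 0, read 0 -> (A,0)->write 1,move R,goto B. Now: state=B, head=1, tape[-1..2]=0100 (head:   ^)
Step 2: in state B at pos 1, read 0 -> (B,0)->write 1,move L,goto B. Now: state=B, head=0, tape[-1..2]=0110 (head:  ^)
After 2 step(s): state = B (not H) -> not halted within 2 -> no

Answer: no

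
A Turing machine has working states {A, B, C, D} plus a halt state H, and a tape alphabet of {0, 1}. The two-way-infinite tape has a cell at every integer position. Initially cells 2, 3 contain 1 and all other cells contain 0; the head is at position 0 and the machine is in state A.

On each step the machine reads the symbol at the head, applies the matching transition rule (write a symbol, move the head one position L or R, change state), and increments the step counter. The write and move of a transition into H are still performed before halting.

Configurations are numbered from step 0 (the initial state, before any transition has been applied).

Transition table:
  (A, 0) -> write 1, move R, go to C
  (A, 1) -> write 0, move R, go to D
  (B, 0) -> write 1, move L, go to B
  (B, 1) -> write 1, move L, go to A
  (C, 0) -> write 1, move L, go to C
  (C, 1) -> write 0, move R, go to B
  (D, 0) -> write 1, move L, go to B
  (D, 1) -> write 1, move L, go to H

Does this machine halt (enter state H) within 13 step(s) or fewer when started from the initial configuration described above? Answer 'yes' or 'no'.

Answer: no

Derivation:
Step 1: in state A at pos 0, read 0 -> (A,0)->write 1,move R,goto C. Now: state=C, head=1, tape[-1..4]=010110 (head:   ^)
Step 2: in state C at pos 1, read 0 -> (C,0)->write 1,move L,goto C. Now: state=C, head=0, tape[-1..4]=011110 (head:  ^)
Step 3: in state C at pos 0, read 1 -> (C,1)->write 0,move R,goto B. Now: state=B, head=1, tape[-1..4]=001110 (head:   ^)
Step 4: in state B at pos 1, read 1 -> (B,1)->write 1,move L,goto A. Now: state=A, head=0, tape[-1..4]=001110 (head:  ^)
Step 5: in state A at pos 0, read 0 -> (A,0)->write 1,move R,goto C. Now: state=C, head=1, tape[-1..4]=011110 (head:   ^)
Step 6: in state C at pos 1, read 1 -> (C,1)->write 0,move R,goto B. Now: state=B, head=2, tape[-1..4]=010110 (head:    ^)
Step 7: in state B at pos 2, read 1 -> (B,1)->write 1,move L,goto A. Now: state=A, head=1, tape[-1..4]=010110 (head:   ^)
Step 8: in state A at pos 1, read 0 -> (A,0)->write 1,move R,goto C. Now: state=C, head=2, tape[-1..4]=011110 (head:    ^)
Step 9: in state C at pos 2, read 1 -> (C,1)->write 0,move R,goto B. Now: state=B, head=3, tape[-1..4]=011010 (head:     ^)
Step 10: in state B at pos 3, read 1 -> (B,1)->write 1,move L,goto A. Now: state=A, head=2, tape[-1..4]=011010 (head:    ^)
Step 11: in state A at pos 2, read 0 -> (A,0)->write 1,move R,goto C. Now: state=C, head=3, tape[-1..4]=011110 (head:     ^)
Step 12: in state C at pos 3, read 1 -> (C,1)->write 0,move R,goto B. Now: state=B, head=4, tape[-1..5]=0111000 (head:      ^)
Step 13: in state B at pos 4, read 0 -> (B,0)->write 1,move L,goto B. Now: state=B, head=3, tape[-1..5]=0111010 (head:     ^)
After 13 step(s): state = B (not H) -> not halted within 13 -> no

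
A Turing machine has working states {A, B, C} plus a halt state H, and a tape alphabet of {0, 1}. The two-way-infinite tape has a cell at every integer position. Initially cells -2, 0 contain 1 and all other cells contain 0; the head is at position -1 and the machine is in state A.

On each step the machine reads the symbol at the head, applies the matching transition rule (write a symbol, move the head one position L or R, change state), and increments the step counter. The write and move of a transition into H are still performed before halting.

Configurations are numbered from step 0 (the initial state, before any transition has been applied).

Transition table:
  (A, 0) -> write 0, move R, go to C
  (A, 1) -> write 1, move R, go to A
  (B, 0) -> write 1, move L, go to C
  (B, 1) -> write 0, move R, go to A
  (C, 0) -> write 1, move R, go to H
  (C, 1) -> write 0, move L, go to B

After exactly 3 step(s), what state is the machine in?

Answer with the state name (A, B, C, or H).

Step 1: in state A at pos -1, read 0 -> (A,0)->write 0,move R,goto C. Now: state=C, head=0, tape[-3..1]=01010 (head:    ^)
Step 2: in state C at pos 0, read 1 -> (C,1)->write 0,move L,goto B. Now: state=B, head=-1, tape[-3..1]=01000 (head:   ^)
Step 3: in state B at pos -1, read 0 -> (B,0)->write 1,move L,goto C. Now: state=C, head=-2, tape[-3..1]=01100 (head:  ^)

Answer: C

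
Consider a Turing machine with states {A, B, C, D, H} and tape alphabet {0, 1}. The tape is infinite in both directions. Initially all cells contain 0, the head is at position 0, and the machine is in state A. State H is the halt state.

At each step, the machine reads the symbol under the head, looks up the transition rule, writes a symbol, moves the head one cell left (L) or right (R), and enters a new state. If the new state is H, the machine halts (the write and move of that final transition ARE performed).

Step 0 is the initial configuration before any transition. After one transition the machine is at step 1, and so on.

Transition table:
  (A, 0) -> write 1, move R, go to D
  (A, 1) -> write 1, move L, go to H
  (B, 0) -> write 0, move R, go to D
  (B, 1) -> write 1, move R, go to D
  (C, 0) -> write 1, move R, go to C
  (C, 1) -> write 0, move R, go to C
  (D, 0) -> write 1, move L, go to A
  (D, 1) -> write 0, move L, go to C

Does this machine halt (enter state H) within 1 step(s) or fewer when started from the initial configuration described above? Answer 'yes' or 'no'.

Step 1: in state A at pos 0, read 0 -> (A,0)->write 1,move R,goto D. Now: state=D, head=1, tape[-1..2]=0100 (head:   ^)
After 1 step(s): state = D (not H) -> not halted within 1 -> no

Answer: no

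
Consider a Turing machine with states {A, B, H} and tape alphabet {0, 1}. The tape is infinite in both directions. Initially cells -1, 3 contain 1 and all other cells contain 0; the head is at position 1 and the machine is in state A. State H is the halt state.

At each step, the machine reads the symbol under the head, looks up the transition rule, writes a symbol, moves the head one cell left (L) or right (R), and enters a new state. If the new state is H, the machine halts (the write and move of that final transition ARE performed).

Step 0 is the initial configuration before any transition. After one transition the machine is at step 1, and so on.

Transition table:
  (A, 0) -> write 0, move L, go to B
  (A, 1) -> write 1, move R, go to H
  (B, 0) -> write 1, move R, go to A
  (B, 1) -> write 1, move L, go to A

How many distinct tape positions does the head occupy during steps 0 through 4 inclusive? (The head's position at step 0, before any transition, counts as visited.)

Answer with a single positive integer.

Step 1: in state A at pos 1, read 0 -> (A,0)->write 0,move L,goto B. Now: state=B, head=0, tape[-2..4]=0100010 (head:   ^)
Step 2: in state B at pos 0, read 0 -> (B,0)->write 1,move R,goto A. Now: state=A, head=1, tape[-2..4]=0110010 (head:    ^)
Step 3: in state A at pos 1, read 0 -> (A,0)->write 0,move L,goto B. Now: state=B, head=0, tape[-2..4]=0110010 (head:   ^)
Step 4: in state B at pos 0, read 1 -> (B,1)->write 1,move L,goto A. Now: state=A, head=-1, tape[-2..4]=0110010 (head:  ^)
Head positions at steps 0..4: starting at 1, distinct positions visited = {-1, 0, 1} -> 3 position(s)

Answer: 3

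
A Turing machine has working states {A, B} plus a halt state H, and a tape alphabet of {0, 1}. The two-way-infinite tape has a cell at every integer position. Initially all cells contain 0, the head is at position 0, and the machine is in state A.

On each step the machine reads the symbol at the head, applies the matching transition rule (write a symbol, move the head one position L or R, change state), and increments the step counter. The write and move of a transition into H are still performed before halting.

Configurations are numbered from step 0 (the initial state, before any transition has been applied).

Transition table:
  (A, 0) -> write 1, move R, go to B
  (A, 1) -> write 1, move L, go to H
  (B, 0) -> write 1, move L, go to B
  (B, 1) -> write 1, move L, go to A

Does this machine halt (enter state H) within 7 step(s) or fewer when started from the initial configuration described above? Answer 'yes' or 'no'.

Answer: yes

Derivation:
Step 1: in state A at pos 0, read 0 -> (A,0)->write 1,move R,goto B. Now: state=B, head=1, tape[-1..2]=0100 (head:   ^)
Step 2: in state B at pos 1, read 0 -> (B,0)->write 1,move L,goto B. Now: state=B, head=0, tape[-1..2]=0110 (head:  ^)
Step 3: in state B at pos 0, read 1 -> (B,1)->write 1,move L,goto A. Now: state=A, head=-1, tape[-2..2]=00110 (head:  ^)
Step 4: in state A at pos -1, read 0 -> (A,0)->write 1,move R,goto B. Now: state=B, head=0, tape[-2..2]=01110 (head:   ^)
Step 5: in state B at pos 0, read 1 -> (B,1)->write 1,move L,goto A. Now: state=A, head=-1, tape[-2..2]=01110 (head:  ^)
Step 6: in state A at pos -1, read 1 -> (A,1)->write 1,move L,goto H. Now: state=H, head=-2, tape[-3..2]=001110 (head:  ^)
State H reached at step 6; 6 <= 7 -> yes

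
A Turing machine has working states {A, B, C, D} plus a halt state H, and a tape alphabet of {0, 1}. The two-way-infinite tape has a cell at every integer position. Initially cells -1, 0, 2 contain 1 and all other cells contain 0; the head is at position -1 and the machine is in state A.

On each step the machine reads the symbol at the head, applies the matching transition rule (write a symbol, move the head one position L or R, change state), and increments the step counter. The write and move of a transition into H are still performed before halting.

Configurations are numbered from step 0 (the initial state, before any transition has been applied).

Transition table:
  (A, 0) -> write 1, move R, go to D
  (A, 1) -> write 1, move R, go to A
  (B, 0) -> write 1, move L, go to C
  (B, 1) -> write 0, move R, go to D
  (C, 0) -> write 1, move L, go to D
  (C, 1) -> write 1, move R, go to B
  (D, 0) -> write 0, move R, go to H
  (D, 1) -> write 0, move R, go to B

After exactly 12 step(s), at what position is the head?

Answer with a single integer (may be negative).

Step 1: in state A at pos -1, read 1 -> (A,1)->write 1,move R,goto A. Now: state=A, head=0, tape[-2..3]=011010 (head:   ^)
Step 2: in state A at pos 0, read 1 -> (A,1)->write 1,move R,goto A. Now: state=A, head=1, tape[-2..3]=011010 (head:    ^)
Step 3: in state A at pos 1, read 0 -> (A,0)->write 1,move R,goto D. Now: state=D, head=2, tape[-2..3]=011110 (head:     ^)
Step 4: in state D at pos 2, read 1 -> (D,1)->write 0,move R,goto B. Now: state=B, head=3, tape[-2..4]=0111000 (head:      ^)
Step 5: in state B at pos 3, read 0 -> (B,0)->write 1,move L,goto C. Now: state=C, head=2, tape[-2..4]=0111010 (head:     ^)
Step 6: in state C at pos 2, read 0 -> (C,0)->write 1,move L,goto D. Now: state=D, head=1, tape[-2..4]=0111110 (head:    ^)
Step 7: in state D at pos 1, read 1 -> (D,1)->write 0,move R,goto B. Now: state=B, head=2, tape[-2..4]=0110110 (head:     ^)
Step 8: in state B at pos 2, read 1 -> (B,1)->write 0,move R,goto D. Now: state=D, head=3, tape[-2..4]=0110010 (head:      ^)
Step 9: in state D at pos 3, read 1 -> (D,1)->write 0,move R,goto B. Now: state=B, head=4, tape[-2..5]=01100000 (head:       ^)
Step 10: in state B at pos 4, read 0 -> (B,0)->write 1,move L,goto C. Now: state=C, head=3, tape[-2..5]=01100010 (head:      ^)
Step 11: in state C at pos 3, read 0 -> (C,0)->write 1,move L,goto D. Now: state=D, head=2, tape[-2..5]=01100110 (head:     ^)
Step 12: in state D at pos 2, read 0 -> (D,0)->write 0,move R,goto H. Now: state=H, head=3, tape[-2..5]=01100110 (head:      ^)

Answer: 3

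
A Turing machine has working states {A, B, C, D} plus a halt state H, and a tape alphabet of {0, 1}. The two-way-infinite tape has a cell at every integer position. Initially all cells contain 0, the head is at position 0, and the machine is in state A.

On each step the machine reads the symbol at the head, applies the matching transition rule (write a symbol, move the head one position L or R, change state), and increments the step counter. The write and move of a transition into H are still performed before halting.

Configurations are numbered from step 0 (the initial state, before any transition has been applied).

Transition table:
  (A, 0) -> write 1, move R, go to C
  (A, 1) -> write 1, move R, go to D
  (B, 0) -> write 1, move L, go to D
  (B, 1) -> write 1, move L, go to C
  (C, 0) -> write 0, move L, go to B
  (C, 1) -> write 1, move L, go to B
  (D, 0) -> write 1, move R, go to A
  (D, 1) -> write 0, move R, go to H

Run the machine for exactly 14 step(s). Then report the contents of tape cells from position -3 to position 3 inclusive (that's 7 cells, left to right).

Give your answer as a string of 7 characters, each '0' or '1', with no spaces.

Answer: 1111110

Derivation:
Step 1: in state A at pos 0, read 0 -> (A,0)->write 1,move R,goto C. Now: state=C, head=1, tape[-1..2]=0100 (head:   ^)
Step 2: in state C at pos 1, read 0 -> (C,0)->write 0,move L,goto B. Now: state=B, head=0, tape[-1..2]=0100 (head:  ^)
Step 3: in state B at pos 0, read 1 -> (B,1)->write 1,move L,goto C. Now: state=C, head=-1, tape[-2..2]=00100 (head:  ^)
Step 4: in state C at pos -1, read 0 -> (C,0)->write 0,move L,goto B. Now: state=B, head=-2, tape[-3..2]=000100 (head:  ^)
Step 5: in state B at pos -2, read 0 -> (B,0)->write 1,move L,goto D. Now: state=D, head=-3, tape[-4..2]=0010100 (head:  ^)
Step 6: in state D at pos -3, read 0 -> (D,0)->write 1,move R,goto A. Now: state=A, head=-2, tape[-4..2]=0110100 (head:   ^)
Step 7: in state A at pos -2, read 1 -> (A,1)->write 1,move R,goto D. Now: state=D, head=-1, tape[-4..2]=0110100 (head:    ^)
Step 8: in state D at pos -1, read 0 -> (D,0)->write 1,move R,goto A. Now: state=A, head=0, tape[-4..2]=0111100 (head:     ^)
Step 9: in state A at pos 0, read 1 -> (A,1)->write 1,move R,goto D. Now: state=D, head=1, tape[-4..2]=0111100 (head:      ^)
Step 10: in state D at pos 1, read 0 -> (D,0)->write 1,move R,goto A. Now: state=A, head=2, tape[-4..3]=01111100 (head:       ^)
Step 11: in state A at pos 2, read 0 -> (A,0)->write 1,move R,goto C. Now: state=C, head=3, tape[-4..4]=011111100 (head:        ^)
Step 12: in state C at pos 3, read 0 -> (C,0)->write 0,move L,goto B. Now: state=B, head=2, tape[-4..4]=011111100 (head:       ^)
Step 13: in state B at pos 2, read 1 -> (B,1)->write 1,move L,goto C. Now: state=C, head=1, tape[-4..4]=011111100 (head:      ^)
Step 14: in state C at pos 1, read 1 -> (C,1)->write 1,move L,goto B. Now: state=B, head=0, tape[-4..4]=011111100 (head:     ^)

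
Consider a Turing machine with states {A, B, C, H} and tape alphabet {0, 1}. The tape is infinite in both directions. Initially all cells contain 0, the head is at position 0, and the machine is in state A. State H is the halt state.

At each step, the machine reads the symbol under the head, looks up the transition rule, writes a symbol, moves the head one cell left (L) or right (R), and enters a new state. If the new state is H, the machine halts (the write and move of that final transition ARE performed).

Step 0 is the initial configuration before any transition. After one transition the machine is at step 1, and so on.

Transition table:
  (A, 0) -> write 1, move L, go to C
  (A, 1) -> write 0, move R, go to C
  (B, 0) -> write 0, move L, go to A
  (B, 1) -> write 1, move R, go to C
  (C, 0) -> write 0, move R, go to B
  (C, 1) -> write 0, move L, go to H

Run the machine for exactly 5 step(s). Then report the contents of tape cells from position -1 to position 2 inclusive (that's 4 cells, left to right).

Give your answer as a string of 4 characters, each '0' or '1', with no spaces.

Step 1: in state A at pos 0, read 0 -> (A,0)->write 1,move L,goto C. Now: state=C, head=-1, tape[-2..1]=0010 (head:  ^)
Step 2: in state C at pos -1, read 0 -> (C,0)->write 0,move R,goto B. Now: state=B, head=0, tape[-2..1]=0010 (head:   ^)
Step 3: in state B at pos 0, read 1 -> (B,1)->write 1,move R,goto C. Now: state=C, head=1, tape[-2..2]=00100 (head:    ^)
Step 4: in state C at pos 1, read 0 -> (C,0)->write 0,move R,goto B. Now: state=B, head=2, tape[-2..3]=001000 (head:     ^)
Step 5: in state B at pos 2, read 0 -> (B,0)->write 0,move L,goto A. Now: state=A, head=1, tape[-2..3]=001000 (head:    ^)

Answer: 0100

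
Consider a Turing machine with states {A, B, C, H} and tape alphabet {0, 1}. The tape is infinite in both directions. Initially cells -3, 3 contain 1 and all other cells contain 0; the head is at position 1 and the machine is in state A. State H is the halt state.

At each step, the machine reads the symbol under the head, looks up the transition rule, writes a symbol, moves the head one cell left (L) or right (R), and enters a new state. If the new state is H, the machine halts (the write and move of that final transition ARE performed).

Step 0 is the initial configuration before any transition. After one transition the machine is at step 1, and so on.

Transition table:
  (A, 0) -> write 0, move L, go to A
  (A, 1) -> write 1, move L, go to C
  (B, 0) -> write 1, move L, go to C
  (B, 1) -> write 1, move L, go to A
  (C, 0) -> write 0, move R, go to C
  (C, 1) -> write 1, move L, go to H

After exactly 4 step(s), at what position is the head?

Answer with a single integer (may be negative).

Step 1: in state A at pos 1, read 0 -> (A,0)->write 0,move L,goto A. Now: state=A, head=0, tape[-4..4]=010000010 (head:     ^)
Step 2: in state A at pos 0, read 0 -> (A,0)->write 0,move L,goto A. Now: state=A, head=-1, tape[-4..4]=010000010 (head:    ^)
Step 3: in state A at pos -1, read 0 -> (A,0)->write 0,move L,goto A. Now: state=A, head=-2, tape[-4..4]=010000010 (head:   ^)
Step 4: in state A at pos -2, read 0 -> (A,0)->write 0,move L,goto A. Now: state=A, head=-3, tape[-4..4]=010000010 (head:  ^)

Answer: -3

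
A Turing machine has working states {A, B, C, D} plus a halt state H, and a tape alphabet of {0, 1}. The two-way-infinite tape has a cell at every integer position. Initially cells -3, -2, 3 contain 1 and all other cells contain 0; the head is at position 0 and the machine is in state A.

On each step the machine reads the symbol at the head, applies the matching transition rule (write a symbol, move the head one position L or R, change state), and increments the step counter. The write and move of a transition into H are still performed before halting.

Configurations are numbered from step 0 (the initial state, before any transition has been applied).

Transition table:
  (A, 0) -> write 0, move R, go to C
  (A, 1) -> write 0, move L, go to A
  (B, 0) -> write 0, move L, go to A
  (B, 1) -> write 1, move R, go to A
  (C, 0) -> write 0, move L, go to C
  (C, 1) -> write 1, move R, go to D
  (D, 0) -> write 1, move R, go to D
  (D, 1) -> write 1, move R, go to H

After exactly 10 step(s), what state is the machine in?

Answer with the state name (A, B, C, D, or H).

Answer: H

Derivation:
Step 1: in state A at pos 0, read 0 -> (A,0)->write 0,move R,goto C. Now: state=C, head=1, tape[-4..4]=011000010 (head:      ^)
Step 2: in state C at pos 1, read 0 -> (C,0)->write 0,move L,goto C. Now: state=C, head=0, tape[-4..4]=011000010 (head:     ^)
Step 3: in state C at pos 0, read 0 -> (C,0)->write 0,move L,goto C. Now: state=C, head=-1, tape[-4..4]=011000010 (head:    ^)
Step 4: in state C at pos -1, read 0 -> (C,0)->write 0,move L,goto C. Now: state=C, head=-2, tape[-4..4]=011000010 (head:   ^)
Step 5: in state C at pos -2, read 1 -> (C,1)->write 1,move R,goto D. Now: state=D, head=-1, tape[-4..4]=011000010 (head:    ^)
Step 6: in state D at pos -1, read 0 -> (D,0)->write 1,move R,goto D. Now: state=D, head=0, tape[-4..4]=011100010 (head:     ^)
Step 7: in state D at pos 0, read 0 -> (D,0)->write 1,move R,goto D. Now: state=D, head=1, tape[-4..4]=011110010 (head:      ^)
Step 8: in state D at pos 1, read 0 -> (D,0)->write 1,move R,goto D. Now: state=D, head=2, tape[-4..4]=011111010 (head:       ^)
Step 9: in state D at pos 2, read 0 -> (D,0)->write 1,move R,goto D. Now: state=D, head=3, tape[-4..4]=011111110 (head:        ^)
Step 10: in state D at pos 3, read 1 -> (D,1)->write 1,move R,goto H. Now: state=H, head=4, tape[-4..5]=0111111100 (head:         ^)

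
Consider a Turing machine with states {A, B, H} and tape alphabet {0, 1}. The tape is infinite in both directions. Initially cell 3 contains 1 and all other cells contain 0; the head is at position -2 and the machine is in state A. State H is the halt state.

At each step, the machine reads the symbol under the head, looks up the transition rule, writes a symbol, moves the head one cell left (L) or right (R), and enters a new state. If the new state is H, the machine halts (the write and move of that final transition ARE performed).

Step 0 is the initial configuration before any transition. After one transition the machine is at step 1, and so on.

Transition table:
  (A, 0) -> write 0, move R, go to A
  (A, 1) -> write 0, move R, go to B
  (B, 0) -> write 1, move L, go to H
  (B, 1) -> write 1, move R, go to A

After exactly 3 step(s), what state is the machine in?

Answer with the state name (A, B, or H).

Step 1: in state A at pos -2, read 0 -> (A,0)->write 0,move R,goto A. Now: state=A, head=-1, tape[-3..4]=00000010 (head:   ^)
Step 2: in state A at pos -1, read 0 -> (A,0)->write 0,move R,goto A. Now: state=A, head=0, tape[-3..4]=00000010 (head:    ^)
Step 3: in state A at pos 0, read 0 -> (A,0)->write 0,move R,goto A. Now: state=A, head=1, tape[-3..4]=00000010 (head:     ^)

Answer: A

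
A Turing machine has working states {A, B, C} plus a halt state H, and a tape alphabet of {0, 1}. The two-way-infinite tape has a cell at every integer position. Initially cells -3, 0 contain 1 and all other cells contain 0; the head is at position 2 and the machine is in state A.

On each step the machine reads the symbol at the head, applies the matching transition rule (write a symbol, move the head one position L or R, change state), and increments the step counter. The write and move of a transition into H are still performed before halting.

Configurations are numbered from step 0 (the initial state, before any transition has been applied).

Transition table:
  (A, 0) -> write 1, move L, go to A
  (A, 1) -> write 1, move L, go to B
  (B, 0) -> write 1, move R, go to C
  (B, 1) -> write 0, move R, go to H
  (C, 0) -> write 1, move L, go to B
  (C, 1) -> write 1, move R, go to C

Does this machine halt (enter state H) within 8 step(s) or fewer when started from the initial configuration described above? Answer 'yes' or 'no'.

Answer: no

Derivation:
Step 1: in state A at pos 2, read 0 -> (A,0)->write 1,move L,goto A. Now: state=A, head=1, tape[-4..3]=01001010 (head:      ^)
Step 2: in state A at pos 1, read 0 -> (A,0)->write 1,move L,goto A. Now: state=A, head=0, tape[-4..3]=01001110 (head:     ^)
Step 3: in state A at pos 0, read 1 -> (A,1)->write 1,move L,goto B. Now: state=B, head=-1, tape[-4..3]=01001110 (head:    ^)
Step 4: in state B at pos -1, read 0 -> (B,0)->write 1,move R,goto C. Now: state=C, head=0, tape[-4..3]=01011110 (head:     ^)
Step 5: in state C at pos 0, read 1 -> (C,1)->write 1,move R,goto C. Now: state=C, head=1, tape[-4..3]=01011110 (head:      ^)
Step 6: in state C at pos 1, read 1 -> (C,1)->write 1,move R,goto C. Now: state=C, head=2, tape[-4..3]=01011110 (head:       ^)
Step 7: in state C at pos 2, read 1 -> (C,1)->write 1,move R,goto C. Now: state=C, head=3, tape[-4..4]=010111100 (head:        ^)
Step 8: in state C at pos 3, read 0 -> (C,0)->write 1,move L,goto B. Now: state=B, head=2, tape[-4..4]=010111110 (head:       ^)
After 8 step(s): state = B (not H) -> not halted within 8 -> no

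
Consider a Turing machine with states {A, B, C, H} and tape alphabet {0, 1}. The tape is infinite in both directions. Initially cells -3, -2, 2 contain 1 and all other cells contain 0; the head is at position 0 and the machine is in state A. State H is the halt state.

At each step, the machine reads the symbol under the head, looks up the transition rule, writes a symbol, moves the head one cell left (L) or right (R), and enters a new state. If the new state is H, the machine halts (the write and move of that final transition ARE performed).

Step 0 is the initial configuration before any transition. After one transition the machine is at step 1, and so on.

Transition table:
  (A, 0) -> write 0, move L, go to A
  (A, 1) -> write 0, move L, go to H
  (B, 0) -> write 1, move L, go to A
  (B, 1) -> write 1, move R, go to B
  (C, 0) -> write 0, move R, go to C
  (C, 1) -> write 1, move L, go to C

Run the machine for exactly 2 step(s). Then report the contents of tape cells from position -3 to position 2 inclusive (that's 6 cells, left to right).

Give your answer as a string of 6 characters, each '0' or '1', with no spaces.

Step 1: in state A at pos 0, read 0 -> (A,0)->write 0,move L,goto A. Now: state=A, head=-1, tape[-4..3]=01100010 (head:    ^)
Step 2: in state A at pos -1, read 0 -> (A,0)->write 0,move L,goto A. Now: state=A, head=-2, tape[-4..3]=01100010 (head:   ^)

Answer: 110001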